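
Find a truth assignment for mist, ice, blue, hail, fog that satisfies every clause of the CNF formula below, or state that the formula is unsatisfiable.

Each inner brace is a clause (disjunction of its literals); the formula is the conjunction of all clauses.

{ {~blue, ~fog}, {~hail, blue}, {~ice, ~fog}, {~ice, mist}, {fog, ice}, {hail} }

mist ↦ 1,  ice ↦ 1,  blue ↦ 1,  hail ↦ 1,  fog ↦ 0

From the singleton clause (hail), hail = 1.
From the singleton clause (blue), blue = 1.
From the singleton clause (~fog), fog = 0.
From the singleton clause (ice), ice = 1.
From the singleton clause (mist), mist = 1.
Every clause now holds.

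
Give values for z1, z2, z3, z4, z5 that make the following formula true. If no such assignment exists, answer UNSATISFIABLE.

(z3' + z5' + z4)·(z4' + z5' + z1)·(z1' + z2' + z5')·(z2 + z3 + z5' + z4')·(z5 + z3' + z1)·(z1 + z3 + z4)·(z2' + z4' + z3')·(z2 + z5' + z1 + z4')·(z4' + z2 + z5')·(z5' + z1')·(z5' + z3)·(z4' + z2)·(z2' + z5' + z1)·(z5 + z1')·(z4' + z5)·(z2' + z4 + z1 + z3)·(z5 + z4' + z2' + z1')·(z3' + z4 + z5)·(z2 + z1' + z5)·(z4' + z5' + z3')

Branch on z5: set z5 = 0.
Unit clause (z1') forces z1 = 0.
Unit clause (z3') forces z3 = 0.
Unit clause (z4) forces z4 = 1.
That conflicts with the unit clause (z4').
Backtrack on z5: now try z5 = 1.
Unit clause (z1') forces z1 = 0.
Unit clause (z4') forces z4 = 0.
Unit clause (z3') forces z3 = 0.
That conflicts with the unit clause (z3).
Both values of z5 lead to a conflict.

UNSATISFIABLE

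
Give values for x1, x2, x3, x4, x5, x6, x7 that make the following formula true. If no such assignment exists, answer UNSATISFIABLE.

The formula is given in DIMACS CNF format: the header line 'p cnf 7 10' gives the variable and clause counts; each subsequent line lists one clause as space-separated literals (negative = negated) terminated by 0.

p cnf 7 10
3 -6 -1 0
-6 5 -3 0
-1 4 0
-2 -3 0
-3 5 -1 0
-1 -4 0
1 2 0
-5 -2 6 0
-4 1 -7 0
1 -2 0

Suppose x1 = False.
(x2) alone gives x2 = True.
That conflicts with the unit clause (¬x2).
Undo x1 and try x1 = True.
(x4) alone gives x4 = True.
That conflicts with the unit clause (¬x4).
Either choice for x1 ends in contradiction.

UNSATISFIABLE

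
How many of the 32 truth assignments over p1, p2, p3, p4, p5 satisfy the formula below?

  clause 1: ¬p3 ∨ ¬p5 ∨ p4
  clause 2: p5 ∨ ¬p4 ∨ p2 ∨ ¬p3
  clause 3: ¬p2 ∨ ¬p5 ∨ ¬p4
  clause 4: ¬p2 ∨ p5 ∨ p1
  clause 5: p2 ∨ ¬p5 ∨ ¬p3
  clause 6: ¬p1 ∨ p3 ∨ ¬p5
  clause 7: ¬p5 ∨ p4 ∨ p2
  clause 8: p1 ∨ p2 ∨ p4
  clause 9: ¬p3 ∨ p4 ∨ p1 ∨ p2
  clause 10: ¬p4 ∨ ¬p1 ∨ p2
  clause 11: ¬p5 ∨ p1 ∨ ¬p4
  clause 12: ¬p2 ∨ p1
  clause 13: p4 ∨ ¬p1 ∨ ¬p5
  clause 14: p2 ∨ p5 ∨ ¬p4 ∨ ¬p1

There are 2^5 = 32 truth assignments over (p1, p2, p3, p4, p5).
Split on p1. With p1 = True, the clauses containing p1 are satisfied and ¬p1 drops from the rest; 6 of the 2^4 = 16 assignments to the other variables satisfy what remains.
With p1 = False, by the same count on the reduced clause set, 1 assignment works.
Total: 6 + 1 = 7.

7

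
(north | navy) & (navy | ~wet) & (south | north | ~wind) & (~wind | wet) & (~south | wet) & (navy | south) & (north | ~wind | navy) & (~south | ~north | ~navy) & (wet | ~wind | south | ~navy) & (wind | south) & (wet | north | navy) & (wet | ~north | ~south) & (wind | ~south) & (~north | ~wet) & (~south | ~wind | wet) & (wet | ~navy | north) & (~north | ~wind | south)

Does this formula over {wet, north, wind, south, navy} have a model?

Branch on north: set north = 0.
Unit clause (navy) forces navy = 1.
Unit clause (wet) forces wet = 1.
Branch on south: set south = 1.
Unit clause (wind) forces wind = 1.
All clauses are satisfied.
A satisfying assignment: wet: 1, north: 0, wind: 1, south: 1, navy: 1.

Yes, satisfiable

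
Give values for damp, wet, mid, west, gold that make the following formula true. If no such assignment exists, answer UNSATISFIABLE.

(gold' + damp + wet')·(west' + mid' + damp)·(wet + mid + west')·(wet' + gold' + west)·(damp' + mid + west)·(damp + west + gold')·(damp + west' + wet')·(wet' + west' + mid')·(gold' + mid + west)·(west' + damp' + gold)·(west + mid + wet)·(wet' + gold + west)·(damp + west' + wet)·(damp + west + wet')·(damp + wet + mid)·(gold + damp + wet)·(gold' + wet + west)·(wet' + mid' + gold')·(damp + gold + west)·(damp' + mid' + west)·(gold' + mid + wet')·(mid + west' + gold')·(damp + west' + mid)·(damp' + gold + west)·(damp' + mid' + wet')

Try gold = 1.
Try damp = 1.
Try wet = 0.
The clause (west) is unit, so west = 1.
The clause (mid) is unit, so mid = 1.
Every clause now holds.

damp ↦ 1, wet ↦ 0, mid ↦ 1, west ↦ 1, gold ↦ 1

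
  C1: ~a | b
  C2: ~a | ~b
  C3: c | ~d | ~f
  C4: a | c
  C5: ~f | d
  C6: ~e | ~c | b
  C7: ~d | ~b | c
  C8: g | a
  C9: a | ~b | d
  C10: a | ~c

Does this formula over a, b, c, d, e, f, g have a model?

No

Branch on a: set a = 0.
Unit clause (c) forces c = 1.
That conflicts with the unit clause (~c).
Backtrack on a: now try a = 1.
Unit clause (b) forces b = 1.
That conflicts with the unit clause (~b).
Either choice for a ends in contradiction.
No assignment satisfies every clause.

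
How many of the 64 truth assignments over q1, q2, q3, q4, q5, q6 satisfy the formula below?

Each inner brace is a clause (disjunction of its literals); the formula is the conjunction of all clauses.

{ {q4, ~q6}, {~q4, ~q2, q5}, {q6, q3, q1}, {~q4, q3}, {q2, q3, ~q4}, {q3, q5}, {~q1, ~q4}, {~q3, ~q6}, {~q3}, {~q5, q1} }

2

There are 2^6 = 64 truth assignments over (q1, q2, q3, q4, q5, q6).
Split on q2. With q2 = 1, the clauses containing q2 are satisfied and ~q2 drops from the rest; 1 of the 2^5 = 32 assignments to the other variables satisfy what remains.
With q2 = 0, by the same count on the reduced clause set, 1 assignment works.
(One model: q1=T, q2=F, q3=F, q4=F, q5=T, q6=F.)
Total: 1 + 1 = 2.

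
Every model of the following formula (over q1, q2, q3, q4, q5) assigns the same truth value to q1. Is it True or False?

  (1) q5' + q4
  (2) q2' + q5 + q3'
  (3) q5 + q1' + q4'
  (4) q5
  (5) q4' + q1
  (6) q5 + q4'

True

Suppose q1 = 0.
From the singleton clause (q5), q5 = 1.
From the singleton clause (q4), q4 = 1.
Now (q4') is unsatisfied and unit — conflict.
So every satisfying assignment has q1 = True.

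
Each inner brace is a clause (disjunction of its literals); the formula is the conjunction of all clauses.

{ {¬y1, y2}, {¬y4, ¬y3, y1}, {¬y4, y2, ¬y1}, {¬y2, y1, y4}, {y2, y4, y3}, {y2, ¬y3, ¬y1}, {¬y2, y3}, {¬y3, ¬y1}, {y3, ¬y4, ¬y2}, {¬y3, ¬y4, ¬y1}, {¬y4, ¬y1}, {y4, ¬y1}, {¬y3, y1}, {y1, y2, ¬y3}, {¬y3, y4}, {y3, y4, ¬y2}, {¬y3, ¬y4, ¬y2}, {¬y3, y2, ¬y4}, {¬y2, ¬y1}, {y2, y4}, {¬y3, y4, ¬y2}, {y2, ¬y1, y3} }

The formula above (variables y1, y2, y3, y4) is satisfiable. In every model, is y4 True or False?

Suppose y4 = False.
The clause (¬y1) is unit, so y1 = False.
The clause (¬y2) is unit, so y2 = False.
But (y2) is also a unit clause — contradiction.
So every satisfying assignment has y4 = True.

True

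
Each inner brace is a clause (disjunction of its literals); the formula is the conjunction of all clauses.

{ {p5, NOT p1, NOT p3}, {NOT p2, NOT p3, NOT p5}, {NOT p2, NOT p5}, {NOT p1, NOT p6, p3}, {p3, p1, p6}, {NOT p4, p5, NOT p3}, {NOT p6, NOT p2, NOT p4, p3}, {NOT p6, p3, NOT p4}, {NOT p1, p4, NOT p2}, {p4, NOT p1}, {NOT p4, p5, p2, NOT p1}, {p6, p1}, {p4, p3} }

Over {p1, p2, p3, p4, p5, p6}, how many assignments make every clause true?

There are 2^6 = 64 truth assignments over (p1, p2, p3, p4, p5, p6).
Split on p6. With p6 = true, the clauses containing p6 are satisfied and NOT p6 drops from the rest; 5 of the 2^5 = 32 assignments to the other variables satisfy what remains.
With p6 = false, by the same count on the reduced clause set, 3 assignments work.
(One model: p1=F, p2=F, p3=T, p4=F, p5=F, p6=T.)
Total: 5 + 3 = 8.

8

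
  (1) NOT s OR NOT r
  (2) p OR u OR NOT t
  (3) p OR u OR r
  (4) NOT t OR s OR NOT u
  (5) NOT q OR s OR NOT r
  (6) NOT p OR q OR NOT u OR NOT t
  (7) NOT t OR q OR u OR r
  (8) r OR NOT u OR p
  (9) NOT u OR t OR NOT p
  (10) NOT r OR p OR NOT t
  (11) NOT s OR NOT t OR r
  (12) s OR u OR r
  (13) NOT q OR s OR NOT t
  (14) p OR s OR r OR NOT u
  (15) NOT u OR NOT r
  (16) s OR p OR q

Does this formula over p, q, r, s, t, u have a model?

Satisfiable

Case s = false:
Case t = false:
Case q = false:
Unit clause (p) forces p = true.
Unit clause (NOT u) forces u = false.
Unit clause (r) forces r = true.
All clauses are satisfied.
A satisfying assignment: p: true; q: false; r: true; s: false; t: false; u: false.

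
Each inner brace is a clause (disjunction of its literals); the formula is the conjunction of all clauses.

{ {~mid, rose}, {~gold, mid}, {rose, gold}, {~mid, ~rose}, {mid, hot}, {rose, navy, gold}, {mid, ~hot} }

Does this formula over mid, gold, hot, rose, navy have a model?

No

Branch on mid: set mid = 0.
Unit clause (~gold) forces gold = 0.
Unit clause (rose) forces rose = 1.
Unit clause (hot) forces hot = 1.
That conflicts with the unit clause (~hot).
So mid must be the other value — set mid = 1.
Unit clause (rose) forces rose = 1.
That conflicts with the unit clause (~rose).
Either choice for mid ends in contradiction.
No assignment satisfies every clause.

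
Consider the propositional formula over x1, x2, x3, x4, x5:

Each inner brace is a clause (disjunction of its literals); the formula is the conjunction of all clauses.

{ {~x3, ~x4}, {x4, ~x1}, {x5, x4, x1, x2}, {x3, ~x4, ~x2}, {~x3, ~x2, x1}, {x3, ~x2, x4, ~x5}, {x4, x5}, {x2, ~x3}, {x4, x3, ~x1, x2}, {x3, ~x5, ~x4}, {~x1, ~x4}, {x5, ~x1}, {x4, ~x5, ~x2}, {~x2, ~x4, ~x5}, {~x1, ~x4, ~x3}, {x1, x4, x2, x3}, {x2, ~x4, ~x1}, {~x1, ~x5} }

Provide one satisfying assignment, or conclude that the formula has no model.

x1: 0,  x2: 0,  x3: 0,  x4: 1,  x5: 0

Branch on x3: set x3 = 0.
Branch on x4: set x4 = 1.
From the singleton clause (~x2), x2 = 0.
From the singleton clause (~x5), x5 = 0.
From the singleton clause (~x1), x1 = 0.
This assignment satisfies each clause.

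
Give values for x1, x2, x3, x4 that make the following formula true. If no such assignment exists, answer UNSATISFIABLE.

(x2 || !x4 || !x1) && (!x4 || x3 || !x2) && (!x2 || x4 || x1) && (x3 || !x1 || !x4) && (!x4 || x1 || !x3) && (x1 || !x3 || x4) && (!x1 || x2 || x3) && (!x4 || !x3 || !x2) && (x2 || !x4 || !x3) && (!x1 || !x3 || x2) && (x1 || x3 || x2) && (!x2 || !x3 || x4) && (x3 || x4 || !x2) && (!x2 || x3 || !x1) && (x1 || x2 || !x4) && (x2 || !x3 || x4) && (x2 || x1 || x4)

UNSATISFIABLE

Case x2 = true:
Case x4 = false:
Unit clause (x1) forces x1 = true.
Unit clause (!x3) forces x3 = false.
That conflicts with the unit clause (x3).
That branch fails; take x4 = true instead.
Unit clause (x3) forces x3 = true.
That conflicts with the unit clause (!x3).
Neither x4 = true nor x4 = false works.
That branch fails; take x2 = false instead.
Case x4 = false:
Unit clause (!x3) forces x3 = false.
Unit clause (!x1) forces x1 = false.
That conflicts with the unit clause (x1).
That branch fails; take x4 = true instead.
Unit clause (!x1) forces x1 = false.
That conflicts with the unit clause (x1).
Neither x4 = true nor x4 = false works.
Neither x2 = true nor x2 = false works.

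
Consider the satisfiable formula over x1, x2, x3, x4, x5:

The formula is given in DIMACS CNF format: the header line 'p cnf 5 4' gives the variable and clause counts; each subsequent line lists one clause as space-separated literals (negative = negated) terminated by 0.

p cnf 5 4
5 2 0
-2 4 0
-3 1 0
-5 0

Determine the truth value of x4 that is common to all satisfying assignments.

True

Suppose x4 = False.
(¬x2) alone gives x2 = False.
(x5) alone gives x5 = True.
That conflicts with the unit clause (¬x5).
So every satisfying assignment has x4 = True.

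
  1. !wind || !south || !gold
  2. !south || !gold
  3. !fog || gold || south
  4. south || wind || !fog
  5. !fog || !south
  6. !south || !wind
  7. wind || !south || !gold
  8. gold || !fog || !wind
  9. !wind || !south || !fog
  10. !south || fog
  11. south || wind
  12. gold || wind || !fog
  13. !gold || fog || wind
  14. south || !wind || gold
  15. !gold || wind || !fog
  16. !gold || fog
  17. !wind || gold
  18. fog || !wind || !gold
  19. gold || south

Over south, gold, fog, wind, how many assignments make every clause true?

1

There are 2^4 = 16 truth assignments over (south, gold, fog, wind).
Split on wind. With wind = true, the clauses containing wind are satisfied and !wind drops from the rest; 1 of the 2^3 = 8 assignments to the other variables satisfy what remains.
With wind = false, by the same count on the reduced clause set, 0 assignments work.
(One model: south=F, gold=T, fog=T, wind=T.)
Total: 1 + 0 = 1.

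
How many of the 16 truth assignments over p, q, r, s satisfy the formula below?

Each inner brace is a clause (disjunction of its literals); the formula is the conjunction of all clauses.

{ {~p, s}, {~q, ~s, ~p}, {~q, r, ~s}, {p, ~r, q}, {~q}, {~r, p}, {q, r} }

1

There are 2^4 = 16 truth assignments over (p, q, r, s).
Check each against the 7 clauses (columns in the order p, q, r, s):
  F F F F  ✗ fails (q | r)
  F F F T  ✗ fails (q | r)
  F F T F  ✗ fails (p | ~r | q)
  F F T T  ✗ fails (p | ~r | q)
  F T F F  ✗ fails (~q)
  F T F T  ✗ fails (~q | r | ~s)
  F T T F  ✗ fails (~q)
  F T T T  ✗ fails (~q)
  T F F F  ✗ fails (~p | s)
  T F F T  ✗ fails (q | r)
  T F T F  ✗ fails (~p | s)
  T F T T  ✓ satisfies all
  T T F F  ✗ fails (~p | s)
  T T F T  ✗ fails (~q | ~s | ~p)
  T T T F  ✗ fails (~p | s)
  T T T T  ✗ fails (~q | ~s | ~p)
1 of the 16 rows is a model.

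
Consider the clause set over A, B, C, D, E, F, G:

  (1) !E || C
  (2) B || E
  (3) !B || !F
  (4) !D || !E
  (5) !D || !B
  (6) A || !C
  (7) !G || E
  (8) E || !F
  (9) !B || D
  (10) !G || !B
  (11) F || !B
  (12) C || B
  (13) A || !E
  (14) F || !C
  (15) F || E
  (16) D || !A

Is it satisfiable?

Unsatisfiable

Case E = false:
Unit clause (B) forces B = true.
Unit clause (!F) forces F = false.
Now (F) is unsatisfied and unit — conflict.
Undo E and try E = true.
Unit clause (C) forces C = true.
Unit clause (!D) forces D = false.
Unit clause (A) forces A = true.
Now (!A) is unsatisfied and unit — conflict.
Both values of E lead to a conflict.
No assignment satisfies every clause.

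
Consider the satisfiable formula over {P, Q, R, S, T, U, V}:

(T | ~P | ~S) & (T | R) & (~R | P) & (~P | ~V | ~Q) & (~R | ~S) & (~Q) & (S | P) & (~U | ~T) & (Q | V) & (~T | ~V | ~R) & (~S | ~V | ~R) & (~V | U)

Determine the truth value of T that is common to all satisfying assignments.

False

Suppose T = 1.
(~Q) alone gives Q = 0.
(~U) alone gives U = 0.
(V) alone gives V = 1.
That conflicts with the unit clause (~V).
So every satisfying assignment has T = False.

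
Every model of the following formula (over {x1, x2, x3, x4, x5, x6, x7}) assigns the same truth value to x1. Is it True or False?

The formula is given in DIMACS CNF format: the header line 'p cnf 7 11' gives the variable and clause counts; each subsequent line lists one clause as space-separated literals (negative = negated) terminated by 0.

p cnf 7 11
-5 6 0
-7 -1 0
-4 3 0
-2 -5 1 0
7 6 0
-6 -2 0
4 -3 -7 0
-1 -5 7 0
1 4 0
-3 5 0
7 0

Suppose x1 = True.
(¬x7) alone gives x7 = False.
That conflicts with the unit clause (x7).
So every satisfying assignment has x1 = False.

False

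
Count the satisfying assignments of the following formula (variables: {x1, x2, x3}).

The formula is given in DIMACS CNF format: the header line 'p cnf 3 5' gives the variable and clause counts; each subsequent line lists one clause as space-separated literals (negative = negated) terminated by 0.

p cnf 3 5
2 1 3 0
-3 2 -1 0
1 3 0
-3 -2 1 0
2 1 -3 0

There are 2^3 = 8 truth assignments over (x1, x2, x3).
Check each against the 5 clauses (columns in the order x1, x2, x3):
  F F F  ✗ fails (x2 ∨ x1 ∨ x3)
  F F T  ✗ fails (x2 ∨ x1 ∨ ¬x3)
  F T F  ✗ fails (x1 ∨ x3)
  F T T  ✗ fails (¬x3 ∨ ¬x2 ∨ x1)
  T F F  ✓ satisfies all
  T F T  ✗ fails (¬x3 ∨ x2 ∨ ¬x1)
  T T F  ✓ satisfies all
  T T T  ✓ satisfies all
3 of the 8 rows are models.

3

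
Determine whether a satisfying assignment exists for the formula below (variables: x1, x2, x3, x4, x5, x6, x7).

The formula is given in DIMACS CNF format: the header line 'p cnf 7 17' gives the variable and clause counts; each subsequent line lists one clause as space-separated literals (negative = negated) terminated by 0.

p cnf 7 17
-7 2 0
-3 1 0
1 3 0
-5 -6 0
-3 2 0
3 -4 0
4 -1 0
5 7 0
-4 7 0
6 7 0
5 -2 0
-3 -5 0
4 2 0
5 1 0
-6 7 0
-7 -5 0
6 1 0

Case x7 = False:
The clause (x5) is unit, so x5 = True.
The clause (¬x6) is unit, so x6 = False.
Now (x6) is unsatisfied and unit — conflict.
So x7 must be the other value — set x7 = True.
The clause (x2) is unit, so x2 = True.
The clause (x5) is unit, so x5 = True.
Now (¬x5) is unsatisfied and unit — conflict.
Neither x7 = True nor x7 = False works.
No assignment satisfies every clause.

No, unsatisfiable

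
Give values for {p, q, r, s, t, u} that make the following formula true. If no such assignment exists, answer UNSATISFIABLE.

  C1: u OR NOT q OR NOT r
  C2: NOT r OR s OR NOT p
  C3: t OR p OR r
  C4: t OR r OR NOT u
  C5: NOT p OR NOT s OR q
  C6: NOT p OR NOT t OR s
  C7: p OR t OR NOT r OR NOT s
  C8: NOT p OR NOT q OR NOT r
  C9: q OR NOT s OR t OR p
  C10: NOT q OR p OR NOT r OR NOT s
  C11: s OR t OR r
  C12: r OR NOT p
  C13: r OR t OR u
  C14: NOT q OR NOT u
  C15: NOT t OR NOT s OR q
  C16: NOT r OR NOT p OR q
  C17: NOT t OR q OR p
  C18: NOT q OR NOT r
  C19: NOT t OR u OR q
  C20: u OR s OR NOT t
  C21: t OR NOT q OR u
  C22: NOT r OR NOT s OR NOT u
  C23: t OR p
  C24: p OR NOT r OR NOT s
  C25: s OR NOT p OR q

p: false,  q: true,  r: false,  s: true,  t: true,  u: false

Suppose r = false.
(NOT p) alone gives p = false.
(t) alone gives t = true.
(q) alone gives q = true.
(NOT u) alone gives u = false.
(s) alone gives s = true.
All clauses are satisfied.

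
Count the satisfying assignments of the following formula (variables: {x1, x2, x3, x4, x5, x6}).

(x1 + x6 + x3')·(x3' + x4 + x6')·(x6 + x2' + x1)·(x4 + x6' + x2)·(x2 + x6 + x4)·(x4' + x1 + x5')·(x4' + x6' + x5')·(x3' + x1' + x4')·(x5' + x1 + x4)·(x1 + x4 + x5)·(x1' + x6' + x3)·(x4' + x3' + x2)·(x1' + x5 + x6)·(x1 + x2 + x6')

7

There are 2^6 = 64 truth assignments over (x1, x2, x3, x4, x5, x6).
Split on x6. With x6 = 1, the clauses containing x6 are satisfied and x6' drops from the rest; 2 of the 2^5 = 32 assignments to the other variables satisfy what remains.
With x6 = 0, by the same count on the reduced clause set, 5 assignments work.
Total: 2 + 5 = 7.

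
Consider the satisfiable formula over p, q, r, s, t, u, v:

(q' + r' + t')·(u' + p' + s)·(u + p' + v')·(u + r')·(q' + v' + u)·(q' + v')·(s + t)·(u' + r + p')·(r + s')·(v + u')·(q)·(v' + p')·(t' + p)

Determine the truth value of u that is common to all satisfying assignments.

Suppose u = 1.
The clause (v) is unit, so v = 1.
The clause (q') is unit, so q = 0.
That conflicts with the unit clause (q).
So every satisfying assignment has u = False.

False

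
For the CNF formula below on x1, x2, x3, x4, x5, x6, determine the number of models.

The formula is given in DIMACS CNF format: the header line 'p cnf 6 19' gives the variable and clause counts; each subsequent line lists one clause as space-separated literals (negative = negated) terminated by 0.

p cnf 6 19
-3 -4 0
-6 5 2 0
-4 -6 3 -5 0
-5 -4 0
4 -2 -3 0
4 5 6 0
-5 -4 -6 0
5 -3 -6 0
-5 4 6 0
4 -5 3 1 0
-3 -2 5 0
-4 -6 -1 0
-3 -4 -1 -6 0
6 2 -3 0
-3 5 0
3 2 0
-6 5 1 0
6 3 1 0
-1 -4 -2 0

4

There are 2^6 = 64 truth assignments over (x1, x2, x3, x4, x5, x6).
Split on x6. With x6 = True, the clauses containing x6 are satisfied and ¬x6 drops from the rest; 4 of the 2^5 = 32 assignments to the other variables satisfy what remains.
With x6 = False, by the same count on the reduced clause set, 0 assignments work.
(One model: x1=F, x2=F, x3=T, x4=F, x5=T, x6=T.)
Total: 4 + 0 = 4.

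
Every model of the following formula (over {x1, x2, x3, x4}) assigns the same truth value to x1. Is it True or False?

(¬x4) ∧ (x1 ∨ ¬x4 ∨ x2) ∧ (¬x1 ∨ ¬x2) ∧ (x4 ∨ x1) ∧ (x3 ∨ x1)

True

Suppose x1 = False.
Unit clause (¬x4) forces x4 = False.
That conflicts with the unit clause (x4).
So every satisfying assignment has x1 = True.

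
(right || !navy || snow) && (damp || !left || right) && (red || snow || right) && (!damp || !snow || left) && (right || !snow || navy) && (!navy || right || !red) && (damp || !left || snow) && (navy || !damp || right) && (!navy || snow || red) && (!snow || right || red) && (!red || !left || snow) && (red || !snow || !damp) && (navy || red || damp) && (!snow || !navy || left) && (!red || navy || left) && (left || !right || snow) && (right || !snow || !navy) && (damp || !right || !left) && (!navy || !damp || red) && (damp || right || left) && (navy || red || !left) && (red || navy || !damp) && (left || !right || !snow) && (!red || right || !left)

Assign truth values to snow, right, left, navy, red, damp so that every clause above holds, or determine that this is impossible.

snow=true; right=true; left=true; navy=true; red=true; damp=true

Case right = true:
Case left = true:
Unit clause (damp) forces damp = true.
Case red = true:
Unit clause (snow) forces snow = true.
No clause remains; navy is free.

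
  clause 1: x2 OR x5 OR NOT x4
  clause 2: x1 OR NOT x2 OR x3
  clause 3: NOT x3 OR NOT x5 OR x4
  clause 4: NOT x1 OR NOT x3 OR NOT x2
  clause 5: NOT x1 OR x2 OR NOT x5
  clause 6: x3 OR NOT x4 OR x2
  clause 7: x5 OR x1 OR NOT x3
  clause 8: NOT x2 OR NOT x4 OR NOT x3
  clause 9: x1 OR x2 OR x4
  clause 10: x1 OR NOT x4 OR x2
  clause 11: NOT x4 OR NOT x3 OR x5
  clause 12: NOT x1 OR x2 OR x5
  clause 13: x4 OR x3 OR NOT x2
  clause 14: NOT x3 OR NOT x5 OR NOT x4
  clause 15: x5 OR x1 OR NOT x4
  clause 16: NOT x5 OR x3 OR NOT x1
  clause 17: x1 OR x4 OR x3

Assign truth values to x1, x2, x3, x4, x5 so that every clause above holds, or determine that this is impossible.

Try x2 = true.
Try x1 = true.
The clause (NOT x3) is unit, so x3 = false.
The clause (x4) is unit, so x4 = true.
The clause (NOT x5) is unit, so x5 = false.
All clauses are satisfied.

x1 ↦ true, x2 ↦ true, x3 ↦ false, x4 ↦ true, x5 ↦ false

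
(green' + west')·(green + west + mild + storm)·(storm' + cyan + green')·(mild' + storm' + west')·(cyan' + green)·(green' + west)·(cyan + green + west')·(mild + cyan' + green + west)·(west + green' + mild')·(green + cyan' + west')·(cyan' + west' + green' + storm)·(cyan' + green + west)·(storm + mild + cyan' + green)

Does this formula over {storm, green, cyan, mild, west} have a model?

Yes, satisfiable

Try green = 0.
From the singleton clause (cyan'), cyan = 0.
From the singleton clause (west'), west = 0.
Try mild = 0.
From the singleton clause (storm), storm = 1.
This assignment satisfies each clause.
A satisfying assignment: storm ↦ 1,  green ↦ 0,  cyan ↦ 0,  mild ↦ 0,  west ↦ 0.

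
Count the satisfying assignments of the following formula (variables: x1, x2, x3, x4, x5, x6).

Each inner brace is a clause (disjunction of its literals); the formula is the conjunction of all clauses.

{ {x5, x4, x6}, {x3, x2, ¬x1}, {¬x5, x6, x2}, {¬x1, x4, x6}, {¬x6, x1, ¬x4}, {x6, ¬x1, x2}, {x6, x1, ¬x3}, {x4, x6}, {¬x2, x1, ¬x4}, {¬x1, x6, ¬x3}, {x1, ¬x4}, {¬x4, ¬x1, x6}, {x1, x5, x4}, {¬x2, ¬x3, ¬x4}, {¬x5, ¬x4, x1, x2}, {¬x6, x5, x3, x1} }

There are 2^6 = 64 truth assignments over (x1, x2, x3, x4, x5, x6).
Split on x2. With x2 = True, the clauses containing x2 are satisfied and ¬x2 drops from the rest; 8 of the 2^5 = 32 assignments to the other variables satisfy what remains.
With x2 = False, by the same count on the reduced clause set, 6 assignments work.
(One model: x1=F, x2=F, x3=F, x4=F, x5=T, x6=T.)
Total: 8 + 6 = 14.

14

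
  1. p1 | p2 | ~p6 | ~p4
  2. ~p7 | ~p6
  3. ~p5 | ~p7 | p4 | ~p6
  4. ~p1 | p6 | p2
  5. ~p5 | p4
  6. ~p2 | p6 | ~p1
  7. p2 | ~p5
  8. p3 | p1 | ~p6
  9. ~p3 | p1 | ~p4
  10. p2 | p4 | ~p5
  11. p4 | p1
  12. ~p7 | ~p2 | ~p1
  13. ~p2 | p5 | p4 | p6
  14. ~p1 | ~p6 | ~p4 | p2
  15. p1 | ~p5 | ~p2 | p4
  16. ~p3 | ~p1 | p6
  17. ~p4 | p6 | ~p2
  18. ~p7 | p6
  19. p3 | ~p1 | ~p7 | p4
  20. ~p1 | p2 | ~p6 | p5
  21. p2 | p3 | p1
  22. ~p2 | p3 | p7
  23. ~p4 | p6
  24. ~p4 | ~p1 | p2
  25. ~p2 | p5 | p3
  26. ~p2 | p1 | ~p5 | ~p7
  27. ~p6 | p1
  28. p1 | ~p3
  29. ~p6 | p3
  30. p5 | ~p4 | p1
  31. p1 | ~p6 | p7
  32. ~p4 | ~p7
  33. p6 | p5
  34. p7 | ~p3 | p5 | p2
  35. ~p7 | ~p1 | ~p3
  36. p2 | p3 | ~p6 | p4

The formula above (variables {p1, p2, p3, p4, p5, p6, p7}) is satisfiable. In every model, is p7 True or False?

Suppose p7 = 1.
(~p6) alone gives p6 = 0.
That conflicts with the unit clause (p6).
So every satisfying assignment has p7 = False.

False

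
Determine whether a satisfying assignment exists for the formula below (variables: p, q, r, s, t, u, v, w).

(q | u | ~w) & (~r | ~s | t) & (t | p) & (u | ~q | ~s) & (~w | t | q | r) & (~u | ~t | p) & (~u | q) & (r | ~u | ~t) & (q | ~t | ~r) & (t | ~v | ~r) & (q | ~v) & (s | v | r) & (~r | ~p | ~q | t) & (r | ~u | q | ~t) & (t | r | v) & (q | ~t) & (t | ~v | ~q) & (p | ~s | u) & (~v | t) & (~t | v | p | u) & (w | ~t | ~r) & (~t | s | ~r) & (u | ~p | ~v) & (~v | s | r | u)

Branch on t: set t = 1.
(q) alone gives q = 1.
Branch on u: set u = 1.
(p) alone gives p = 1.
(r) alone gives r = 1.
(w) alone gives w = 1.
(s) alone gives s = 1.
Every clause is now satisfied; v is unconstrained.
A satisfying assignment: p: 1; q: 1; r: 1; s: 1; t: 1; u: 1; v: 1; w: 1.

Yes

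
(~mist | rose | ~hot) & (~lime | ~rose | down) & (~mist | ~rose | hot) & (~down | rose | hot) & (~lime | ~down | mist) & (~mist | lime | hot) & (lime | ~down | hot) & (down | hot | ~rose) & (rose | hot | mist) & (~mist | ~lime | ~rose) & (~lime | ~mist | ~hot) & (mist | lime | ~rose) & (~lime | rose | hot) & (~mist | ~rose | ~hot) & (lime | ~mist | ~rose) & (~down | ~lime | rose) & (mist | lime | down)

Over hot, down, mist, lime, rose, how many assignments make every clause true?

There are 2^5 = 32 truth assignments over (hot, down, mist, lime, rose).
Split on down. With down = 1, the clauses containing down are satisfied and ~down drops from the rest; 1 of the 2^4 = 16 assignments to the other variables satisfy what remains.
With down = 0, by the same count on the reduced clause set, 1 assignment works.
(One model: hot=T, down=F, mist=F, lime=T, rose=F.)
Total: 1 + 1 = 2.

2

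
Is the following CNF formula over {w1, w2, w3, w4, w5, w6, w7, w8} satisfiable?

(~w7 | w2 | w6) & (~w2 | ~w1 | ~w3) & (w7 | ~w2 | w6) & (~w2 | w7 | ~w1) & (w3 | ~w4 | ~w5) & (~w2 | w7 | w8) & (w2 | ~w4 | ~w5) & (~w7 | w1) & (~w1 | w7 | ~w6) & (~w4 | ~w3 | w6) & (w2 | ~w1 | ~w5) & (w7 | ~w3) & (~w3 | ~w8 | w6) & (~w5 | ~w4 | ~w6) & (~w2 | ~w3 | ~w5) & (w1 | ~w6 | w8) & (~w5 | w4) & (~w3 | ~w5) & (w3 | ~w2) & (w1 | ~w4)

Satisfiable

Case w7 = 1:
The clause (w1) is unit, so w1 = 1.
Case w2 = 0:
The clause (w6) is unit, so w6 = 1.
The clause (~w5) is unit, so w5 = 0.
Every clause is now satisfied; w3, w4, w8 are unconstrained.
A satisfying assignment: w1: 1, w2: 0, w3: 1, w4: 0, w5: 0, w6: 1, w7: 1, w8: 0.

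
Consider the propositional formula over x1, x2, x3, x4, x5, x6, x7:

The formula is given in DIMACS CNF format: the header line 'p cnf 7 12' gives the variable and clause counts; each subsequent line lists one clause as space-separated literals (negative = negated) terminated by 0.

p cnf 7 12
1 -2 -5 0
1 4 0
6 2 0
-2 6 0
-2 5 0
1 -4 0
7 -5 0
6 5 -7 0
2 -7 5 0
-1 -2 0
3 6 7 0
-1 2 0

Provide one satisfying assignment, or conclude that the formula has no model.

UNSATISFIABLE

Case x1 = True:
Unit clause (¬x2) forces x2 = False.
But (x2) is also a unit clause — contradiction.
Backtrack on x1: now try x1 = False.
Unit clause (x4) forces x4 = True.
But (¬x4) is also a unit clause — contradiction.
Neither x1 = True nor x1 = False works.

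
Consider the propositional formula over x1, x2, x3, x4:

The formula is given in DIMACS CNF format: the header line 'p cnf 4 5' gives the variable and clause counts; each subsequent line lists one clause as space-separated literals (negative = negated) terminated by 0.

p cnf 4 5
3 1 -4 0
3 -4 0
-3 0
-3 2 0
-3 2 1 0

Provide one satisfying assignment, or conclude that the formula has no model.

From the singleton clause (¬x3), x3 = False.
From the singleton clause (¬x4), x4 = False.
All clauses hold; x1, x2 can take either value.

x1=True,  x2=True,  x3=False,  x4=False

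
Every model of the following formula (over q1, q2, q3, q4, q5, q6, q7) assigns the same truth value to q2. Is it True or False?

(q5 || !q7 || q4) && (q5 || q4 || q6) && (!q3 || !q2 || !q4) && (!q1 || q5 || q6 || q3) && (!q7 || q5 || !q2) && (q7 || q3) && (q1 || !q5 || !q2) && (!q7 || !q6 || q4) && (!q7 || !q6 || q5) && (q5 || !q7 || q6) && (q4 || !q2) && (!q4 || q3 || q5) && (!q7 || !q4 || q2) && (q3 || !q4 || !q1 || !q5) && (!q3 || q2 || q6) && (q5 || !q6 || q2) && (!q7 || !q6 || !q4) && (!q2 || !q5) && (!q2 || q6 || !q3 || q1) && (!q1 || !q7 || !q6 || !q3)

False

Suppose q2 = true.
Unit clause (q4) forces q4 = true.
Unit clause (!q3) forces q3 = false.
Unit clause (q7) forces q7 = true.
Unit clause (q5) forces q5 = true.
But (!q5) is also a unit clause — contradiction.
So every satisfying assignment has q2 = False.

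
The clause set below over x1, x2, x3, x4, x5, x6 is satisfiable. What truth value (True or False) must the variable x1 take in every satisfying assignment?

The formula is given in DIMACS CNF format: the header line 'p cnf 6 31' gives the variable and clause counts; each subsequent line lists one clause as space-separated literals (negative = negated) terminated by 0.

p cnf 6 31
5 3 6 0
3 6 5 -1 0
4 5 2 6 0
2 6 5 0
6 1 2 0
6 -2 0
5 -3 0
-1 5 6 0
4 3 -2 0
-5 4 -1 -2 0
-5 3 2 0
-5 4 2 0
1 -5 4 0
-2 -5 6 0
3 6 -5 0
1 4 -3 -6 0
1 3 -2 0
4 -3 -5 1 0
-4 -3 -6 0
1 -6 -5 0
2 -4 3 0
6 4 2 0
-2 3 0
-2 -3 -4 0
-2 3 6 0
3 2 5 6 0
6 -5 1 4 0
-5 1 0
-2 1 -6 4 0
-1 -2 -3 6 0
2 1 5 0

Suppose x1 = False.
Unit clause (¬x5) forces x5 = False.
Unit clause (¬x3) forces x3 = False.
Unit clause (x6) forces x6 = True.
Unit clause (¬x2) forces x2 = False.
Now (x2) is unsatisfied and unit — conflict.
So every satisfying assignment has x1 = True.

True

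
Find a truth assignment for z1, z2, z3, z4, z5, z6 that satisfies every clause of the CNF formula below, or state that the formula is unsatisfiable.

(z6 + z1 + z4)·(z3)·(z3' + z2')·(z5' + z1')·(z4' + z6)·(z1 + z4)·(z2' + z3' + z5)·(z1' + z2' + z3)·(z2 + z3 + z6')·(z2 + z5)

z1 ↦ 0; z2 ↦ 0; z3 ↦ 1; z4 ↦ 1; z5 ↦ 1; z6 ↦ 1

The clause (z3) is unit, so z3 = 1.
The clause (z2') is unit, so z2 = 0.
The clause (z5) is unit, so z5 = 1.
The clause (z1') is unit, so z1 = 0.
The clause (z4) is unit, so z4 = 1.
The clause (z6) is unit, so z6 = 1.
Every clause now holds.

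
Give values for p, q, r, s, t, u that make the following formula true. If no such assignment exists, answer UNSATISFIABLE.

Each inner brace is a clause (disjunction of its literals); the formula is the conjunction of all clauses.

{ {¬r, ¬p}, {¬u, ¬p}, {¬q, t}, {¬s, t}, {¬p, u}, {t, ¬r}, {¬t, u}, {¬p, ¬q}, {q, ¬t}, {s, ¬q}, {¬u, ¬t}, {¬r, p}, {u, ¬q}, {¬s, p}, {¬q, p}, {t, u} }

p=False,  q=False,  r=False,  s=False,  t=False,  u=True

Case r = False:
Case u = True:
From the singleton clause (¬p), p = False.
From the singleton clause (¬t), t = False.
From the singleton clause (¬q), q = False.
From the singleton clause (¬s), s = False.
All clauses are satisfied.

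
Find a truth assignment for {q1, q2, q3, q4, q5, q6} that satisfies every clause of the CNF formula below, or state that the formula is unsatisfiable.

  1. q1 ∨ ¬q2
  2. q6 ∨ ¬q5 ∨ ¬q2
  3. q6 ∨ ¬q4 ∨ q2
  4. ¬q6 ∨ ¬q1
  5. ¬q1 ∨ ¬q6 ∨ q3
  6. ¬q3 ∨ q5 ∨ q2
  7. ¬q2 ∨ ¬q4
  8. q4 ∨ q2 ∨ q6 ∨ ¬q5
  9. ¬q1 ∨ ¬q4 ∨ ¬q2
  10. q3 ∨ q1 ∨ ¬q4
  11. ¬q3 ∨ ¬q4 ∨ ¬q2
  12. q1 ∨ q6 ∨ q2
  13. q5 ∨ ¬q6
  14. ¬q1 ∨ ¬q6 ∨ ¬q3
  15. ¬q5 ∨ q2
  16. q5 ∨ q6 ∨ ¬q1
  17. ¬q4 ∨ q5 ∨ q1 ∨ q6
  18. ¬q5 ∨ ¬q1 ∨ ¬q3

Suppose q1 = True.
(¬q6) alone gives q6 = False.
(q5) alone gives q5 = True.
(¬q2) alone gives q2 = False.
But (q2) is also a unit clause — contradiction.
So q1 must be the other value — set q1 = False.
(¬q2) alone gives q2 = False.
(q6) alone gives q6 = True.
(q5) alone gives q5 = True.
But (¬q5) is also a unit clause — contradiction.
Both values of q1 lead to a conflict.

UNSATISFIABLE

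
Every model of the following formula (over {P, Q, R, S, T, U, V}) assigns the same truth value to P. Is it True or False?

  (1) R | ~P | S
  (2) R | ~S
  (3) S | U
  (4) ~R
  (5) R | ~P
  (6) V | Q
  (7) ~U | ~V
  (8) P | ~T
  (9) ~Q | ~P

Suppose P = 1.
From the singleton clause (~R), R = 0.
That conflicts with the unit clause (R).
So every satisfying assignment has P = False.

False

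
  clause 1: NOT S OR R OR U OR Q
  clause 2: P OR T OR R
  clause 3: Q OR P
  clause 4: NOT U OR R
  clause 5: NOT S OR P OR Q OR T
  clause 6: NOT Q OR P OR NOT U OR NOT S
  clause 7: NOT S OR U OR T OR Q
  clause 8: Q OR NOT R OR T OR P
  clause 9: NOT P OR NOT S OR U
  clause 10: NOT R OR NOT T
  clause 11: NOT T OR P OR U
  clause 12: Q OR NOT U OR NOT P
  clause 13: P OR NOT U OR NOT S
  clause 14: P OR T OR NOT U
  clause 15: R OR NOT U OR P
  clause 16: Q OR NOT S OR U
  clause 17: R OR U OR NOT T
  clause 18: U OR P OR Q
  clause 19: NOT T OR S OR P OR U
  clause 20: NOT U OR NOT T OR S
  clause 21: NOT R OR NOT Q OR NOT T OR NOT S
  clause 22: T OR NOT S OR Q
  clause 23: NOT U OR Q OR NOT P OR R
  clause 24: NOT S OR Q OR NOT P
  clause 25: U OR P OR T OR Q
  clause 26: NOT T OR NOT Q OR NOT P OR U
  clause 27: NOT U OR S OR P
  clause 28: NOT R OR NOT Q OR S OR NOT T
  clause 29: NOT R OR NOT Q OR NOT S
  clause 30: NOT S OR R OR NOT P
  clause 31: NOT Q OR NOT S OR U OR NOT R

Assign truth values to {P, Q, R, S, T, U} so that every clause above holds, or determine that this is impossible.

Branch on Q: set Q = true.
Branch on U: set U = false.
Branch on P: set P = true.
Unit clause (NOT S) forces S = false.
Unit clause (NOT T) forces T = false.
Every clause is now satisfied; R is unconstrained.

P=true, Q=true, R=true, S=false, T=false, U=false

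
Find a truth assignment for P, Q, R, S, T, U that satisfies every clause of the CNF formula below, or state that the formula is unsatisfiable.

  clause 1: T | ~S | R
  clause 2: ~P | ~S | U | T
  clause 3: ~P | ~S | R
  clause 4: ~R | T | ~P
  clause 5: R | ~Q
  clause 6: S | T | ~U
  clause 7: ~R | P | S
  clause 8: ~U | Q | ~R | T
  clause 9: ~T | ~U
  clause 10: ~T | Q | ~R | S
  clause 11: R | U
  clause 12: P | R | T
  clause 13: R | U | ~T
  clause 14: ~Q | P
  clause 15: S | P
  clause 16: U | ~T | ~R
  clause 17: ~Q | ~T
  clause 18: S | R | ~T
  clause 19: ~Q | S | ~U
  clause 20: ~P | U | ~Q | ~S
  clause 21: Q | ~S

Suppose R = 1.
Suppose T = 1.
From the singleton clause (~U), U = 0.
Now (U) is unsatisfied and unit — conflict.
That branch fails; take T = 0 instead.
From the singleton clause (~P), P = 0.
From the singleton clause (S), S = 1.
From the singleton clause (~Q), Q = 0.
Now (Q) is unsatisfied and unit — conflict.
Either choice for T ends in contradiction.
That branch fails; take R = 0 instead.
From the singleton clause (~Q), Q = 0.
From the singleton clause (U), U = 1.
From the singleton clause (~T), T = 0.
From the singleton clause (~S), S = 0.
Now (S) is unsatisfied and unit — conflict.
Either choice for R ends in contradiction.

UNSATISFIABLE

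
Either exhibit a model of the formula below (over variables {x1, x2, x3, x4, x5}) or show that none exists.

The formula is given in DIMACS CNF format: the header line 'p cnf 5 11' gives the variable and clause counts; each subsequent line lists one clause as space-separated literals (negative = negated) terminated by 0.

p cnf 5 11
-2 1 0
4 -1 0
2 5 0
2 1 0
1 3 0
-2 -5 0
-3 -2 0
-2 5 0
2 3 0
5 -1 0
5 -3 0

x1 ↦ True, x2 ↦ False, x3 ↦ True, x4 ↦ True, x5 ↦ True

Try x2 = False.
From the singleton clause (x5), x5 = True.
From the singleton clause (x1), x1 = True.
From the singleton clause (x4), x4 = True.
From the singleton clause (x3), x3 = True.
All clauses are satisfied.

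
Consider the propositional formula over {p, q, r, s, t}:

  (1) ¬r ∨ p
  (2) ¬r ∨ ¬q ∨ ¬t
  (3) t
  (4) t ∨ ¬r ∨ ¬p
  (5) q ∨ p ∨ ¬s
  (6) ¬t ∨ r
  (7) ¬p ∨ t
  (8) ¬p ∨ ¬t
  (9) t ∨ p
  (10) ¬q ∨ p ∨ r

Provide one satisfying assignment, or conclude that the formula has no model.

The clause (t) is unit, so t = True.
The clause (r) is unit, so r = True.
The clause (p) is unit, so p = True.
That conflicts with the unit clause (¬p).

UNSATISFIABLE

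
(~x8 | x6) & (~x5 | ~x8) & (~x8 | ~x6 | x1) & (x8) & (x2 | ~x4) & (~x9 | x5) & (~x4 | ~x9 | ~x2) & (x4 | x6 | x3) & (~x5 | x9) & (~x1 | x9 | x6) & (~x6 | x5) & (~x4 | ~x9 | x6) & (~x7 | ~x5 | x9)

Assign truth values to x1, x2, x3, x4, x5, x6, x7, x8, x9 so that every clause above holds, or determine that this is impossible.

The clause (x8) is unit, so x8 = 1.
The clause (x6) is unit, so x6 = 1.
The clause (~x5) is unit, so x5 = 0.
Now (x5) is unsatisfied and unit — conflict.

UNSATISFIABLE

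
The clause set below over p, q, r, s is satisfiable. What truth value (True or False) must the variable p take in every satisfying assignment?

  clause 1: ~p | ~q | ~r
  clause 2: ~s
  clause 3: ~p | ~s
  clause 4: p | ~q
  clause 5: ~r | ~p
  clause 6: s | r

Suppose p = 1.
Unit clause (~s) forces s = 0.
Unit clause (~r) forces r = 0.
That conflicts with the unit clause (r).
So every satisfying assignment has p = False.

False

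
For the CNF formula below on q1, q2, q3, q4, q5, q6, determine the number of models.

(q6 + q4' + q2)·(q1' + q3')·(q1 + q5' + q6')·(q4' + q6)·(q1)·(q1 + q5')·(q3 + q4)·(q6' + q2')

There are 2^6 = 64 truth assignments over (q1, q2, q3, q4, q5, q6).
Split on q3. With q3 = 1, the clauses containing q3 are satisfied and q3' drops from the rest; 0 of the 2^5 = 32 assignments to the other variables satisfy what remains.
With q3 = 0, by the same count on the reduced clause set, 2 assignments work.
Total: 0 + 2 = 2.

2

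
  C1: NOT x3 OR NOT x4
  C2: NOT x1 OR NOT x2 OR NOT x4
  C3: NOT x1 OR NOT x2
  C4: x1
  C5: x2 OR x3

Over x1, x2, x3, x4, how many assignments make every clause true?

1

There are 2^4 = 16 truth assignments over (x1, x2, x3, x4).
Check each against the 5 clauses (columns in the order x1, x2, x3, x4):
  F F F F  ✗ fails (x1)
  F F F T  ✗ fails (x1)
  F F T F  ✗ fails (x1)
  F F T T  ✗ fails (NOT x3 OR NOT x4)
  F T F F  ✗ fails (x1)
  F T F T  ✗ fails (x1)
  F T T F  ✗ fails (x1)
  F T T T  ✗ fails (NOT x3 OR NOT x4)
  T F F F  ✗ fails (x2 OR x3)
  T F F T  ✗ fails (x2 OR x3)
  T F T F  ✓ satisfies all
  T F T T  ✗ fails (NOT x3 OR NOT x4)
  T T F F  ✗ fails (NOT x1 OR NOT x2)
  T T F T  ✗ fails (NOT x1 OR NOT x2 OR NOT x4)
  T T T F  ✗ fails (NOT x1 OR NOT x2)
  T T T T  ✗ fails (NOT x3 OR NOT x4)
1 of the 16 rows is a model.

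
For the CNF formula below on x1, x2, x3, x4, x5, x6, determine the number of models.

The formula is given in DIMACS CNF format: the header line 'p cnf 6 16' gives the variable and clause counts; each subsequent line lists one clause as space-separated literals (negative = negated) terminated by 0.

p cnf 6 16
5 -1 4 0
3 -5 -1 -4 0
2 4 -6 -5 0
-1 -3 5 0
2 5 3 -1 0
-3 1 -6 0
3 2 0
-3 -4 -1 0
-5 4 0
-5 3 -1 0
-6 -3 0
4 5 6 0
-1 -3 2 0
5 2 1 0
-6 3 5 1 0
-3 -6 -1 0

8

There are 2^6 = 64 truth assignments over (x1, x2, x3, x4, x5, x6).
Split on x1. With x1 = True, the clauses containing x1 are satisfied and ¬x1 drops from the rest; 2 of the 2^5 = 32 assignments to the other variables satisfy what remains.
With x1 = False, by the same count on the reduced clause set, 6 assignments work.
Total: 2 + 6 = 8.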